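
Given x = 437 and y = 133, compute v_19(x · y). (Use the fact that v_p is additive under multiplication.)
v_19(58121) = 2

v_p(x) = 1 (factor: 437 = 19^1 · 23); v_p(y) = 1 (factor: 133 = 19^1 · 7). Additivity: v_p(xy) = v_p(x) + v_p(y) = 1 + 1 = 2. (Direct check: xy = 58121 = 19^2 · (161).)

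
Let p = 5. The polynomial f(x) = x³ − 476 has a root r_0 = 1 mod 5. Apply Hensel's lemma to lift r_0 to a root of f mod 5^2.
r_1 = 1 (mod 25)

Hensel: r_{i+1} = r_i − f(r_i)/f′(r_i) mod 5^{i+2}, where f′(x) = 3x². Iterate:
  r_0 = 1 (mod 5)
  r_1 = 1 (mod 25)
Final: r = 1 with f(r) ≡ 0 mod 5^2.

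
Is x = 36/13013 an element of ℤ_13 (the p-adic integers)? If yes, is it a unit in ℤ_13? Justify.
x ∉ ℤ_13 (v_13(x) = -2 < 0)

ℤ_13 = {x ∈ ℚ_13 : v_13(x) ≥ 0} and ℤ_13^× = {x ∈ ℤ_13 : v_13(x) = 0}. Here v_13(36/13013) = v_13(num) − v_13(den) = -2; compare against these criteria.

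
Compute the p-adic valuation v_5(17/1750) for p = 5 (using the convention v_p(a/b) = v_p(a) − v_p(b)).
v_5(17/1750) = -3

Factor powers of 5 from the numerator and denominator of the reduced fraction: 17 = 5^0 · 17 and 1750 = 5^3 · 14. Apply v_p(a/b) = v_p(a) − v_p(b): v_5(17/1750) = 0 − 3 = -3.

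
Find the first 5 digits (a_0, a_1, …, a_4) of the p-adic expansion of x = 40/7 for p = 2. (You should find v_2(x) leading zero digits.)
(a_0, …, a_4) = (0, 0, 0, 1, 1)

v_2(40/7) = 3, so a_0 = ... = a_2 = 0. Factor out: x = 2^3 · u with u = 5/7 a unit in ℤ_2. Expand u iteratively via a_{v+i} = u_i mod 2, u_{i+1} = (u_i − a_{v+i})/2:
  u_0 = 5/7;  a_3 = 1;  u_1 = (u_0 − 1)/2 = -1/7
  u_1 = -1/7;  a_4 = 1;  u_2 = (u_1 − 1)/2 = -4/7
Digits: (0, 0, 0, 1, 1).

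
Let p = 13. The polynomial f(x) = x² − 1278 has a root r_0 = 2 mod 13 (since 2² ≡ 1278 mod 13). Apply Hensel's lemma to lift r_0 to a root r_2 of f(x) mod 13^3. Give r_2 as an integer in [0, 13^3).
r_2 = 912 (mod 2197)

Hensel's recurrence: r_{i+1} = r_i − f(r_i)·(f′(r_i))^{-1} mod 13^{i+2}, with f′(x) = 2x. Iterate:
  r_0 = 2 (mod 13)
  r_1 = 67 (mod 169)
  r_2 = 912 (mod 2197)
Final: r_2 = 912, and one checks f(r_2) ≡ 0 mod 13^3.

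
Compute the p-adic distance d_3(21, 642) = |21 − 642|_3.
d_3(21, 642) = 1/27

Step 1 — x − y = 21 − 642 = -621. Step 2 — v_3(-621) = 3 (factor: -621 = −(3^3 · 23); the sign does not affect v_p). Step 3 — |x − y|_3 = 3^{-3} = 1/27.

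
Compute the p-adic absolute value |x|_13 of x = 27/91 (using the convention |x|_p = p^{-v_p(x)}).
|27/91|_13 = 13

Step 1 — compute v_13(x) by factoring powers of 13 out of the numerator and denominator: v_13(27/91) = -1. Step 2 — apply |x|_p = p^{-v_p(x)} = 13^{1} = 13.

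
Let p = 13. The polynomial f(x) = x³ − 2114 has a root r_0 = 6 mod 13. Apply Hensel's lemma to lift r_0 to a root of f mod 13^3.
r_2 = 1241 (mod 2197)

Hensel: r_{i+1} = r_i − f(r_i)/f′(r_i) mod 13^{i+2}, where f′(x) = 3x². Iterate:
  r_0 = 6 (mod 13)
  r_1 = 58 (mod 169)
  r_2 = 1241 (mod 2197)
Final: r = 1241 with f(r) ≡ 0 mod 13^3.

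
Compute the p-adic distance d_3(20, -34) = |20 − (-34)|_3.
d_3(20, -34) = 1/27

Step 1 — x − y = 20 − (-34) = 54. Step 2 — v_3(54) = 3 (factor: 54 = (3^3 · 2); the sign does not affect v_p). Step 3 — |x − y|_3 = 3^{-3} = 1/27.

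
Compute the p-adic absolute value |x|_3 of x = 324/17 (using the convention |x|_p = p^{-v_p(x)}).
|324/17|_3 = 1/81

Step 1 — compute v_3(x) by factoring powers of 3 out of the numerator and denominator: v_3(324/17) = 4. Step 2 — apply |x|_p = p^{-v_p(x)} = 3^{-4} = 1/81.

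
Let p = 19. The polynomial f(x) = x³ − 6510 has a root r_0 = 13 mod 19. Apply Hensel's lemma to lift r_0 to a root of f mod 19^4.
r_3 = 76127 (mod 130321)

Hensel: r_{i+1} = r_i − f(r_i)/f′(r_i) mod 19^{i+2}, where f′(x) = 3x². Iterate:
  r_0 = 13 (mod 19)
  r_1 = 317 (mod 361)
  r_2 = 678 (mod 6859)
  r_3 = 76127 (mod 130321)
Final: r = 76127 with f(r) ≡ 0 mod 19^4.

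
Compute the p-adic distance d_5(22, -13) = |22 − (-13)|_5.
d_5(22, -13) = 1/5

Step 1 — x − y = 22 − (-13) = 35. Step 2 — v_5(35) = 1 (factor: 35 = (5^1 · 7); the sign does not affect v_p). Step 3 — |x − y|_5 = 5^{-1} = 1/5.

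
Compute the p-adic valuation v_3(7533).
v_3(7533) = 5

v_3(n) is the largest exponent k such that 3^k divides n. Factor out: 7533 = 3^5 · 31. (Sign doesn't affect v_p.) So v_3(7533) = 5.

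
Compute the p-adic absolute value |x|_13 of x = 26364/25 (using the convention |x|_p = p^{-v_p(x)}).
|26364/25|_13 = 1/2197

Step 1 — compute v_13(x) by factoring powers of 13 out of the numerator and denominator: v_13(26364/25) = 3. Step 2 — apply |x|_p = p^{-v_p(x)} = 13^{-3} = 1/2197.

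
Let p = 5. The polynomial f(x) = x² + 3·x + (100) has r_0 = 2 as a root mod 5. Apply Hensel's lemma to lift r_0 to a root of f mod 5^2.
r_1 = 22 (mod 25)

Hensel: r_{i+1} = r_i − f(r_i)·(f′(r_i))^{-1} mod 5^{i+2}, f′(x) = 2x + 3. Iterate:
  r_0 = 2 (mod 5)
  r_1 = 22 (mod 25)
Final: r = 22 satisfies f(r) ≡ 0 mod 5^2.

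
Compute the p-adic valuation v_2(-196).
v_2(-196) = 2

v_2(n) is the largest exponent k such that 2^k divides n. Factor out: -196 = -2^2 · 49. (Sign doesn't affect v_p.) So v_2(-196) = 2.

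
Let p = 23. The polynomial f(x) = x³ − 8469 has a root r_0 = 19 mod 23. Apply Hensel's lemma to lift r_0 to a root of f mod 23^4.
r_3 = 16694 (mod 279841)

Hensel: r_{i+1} = r_i − f(r_i)/f′(r_i) mod 23^{i+2}, where f′(x) = 3x². Iterate:
  r_0 = 19 (mod 23)
  r_1 = 295 (mod 529)
  r_2 = 4527 (mod 12167)
  r_3 = 16694 (mod 279841)
Final: r = 16694 with f(r) ≡ 0 mod 23^4.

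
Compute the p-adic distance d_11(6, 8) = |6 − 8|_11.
d_11(6, 8) = 1

Step 1 — x − y = 6 − 8 = -2. Step 2 — v_11(-2) = 0 (factor: -2 = −(11^0 · 2); the sign does not affect v_p). Step 3 — |x − y|_11 = 11^{0} = 1.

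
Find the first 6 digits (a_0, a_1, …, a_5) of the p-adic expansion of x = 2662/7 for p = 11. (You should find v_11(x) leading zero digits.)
(a_0, …, a_5) = (0, 0, 0, 5, 9, 7)

v_11(2662/7) = 3, so a_0 = ... = a_2 = 0. Factor out: x = 11^3 · u with u = 2/7 a unit in ℤ_11. Expand u iteratively via a_{v+i} = u_i mod 11, u_{i+1} = (u_i − a_{v+i})/11:
  u_0 = 2/7;  a_3 = 5;  u_1 = (u_0 − 5)/11 = -3/7
  u_1 = -3/7;  a_4 = 9;  u_2 = (u_1 − 9)/11 = -6/7
  u_2 = -6/7;  a_5 = 7;  u_3 = (u_2 − 7)/11 = -5/7
Digits: (0, 0, 0, 5, 9, 7).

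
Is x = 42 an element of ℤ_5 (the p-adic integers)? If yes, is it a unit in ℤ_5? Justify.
x ∈ ℤ_5^× (unit); v_5(x) = 0

ℤ_5 = {x ∈ ℚ_5 : v_5(x) ≥ 0} and ℤ_5^× = {x ∈ ℤ_5 : v_5(x) = 0}. Here v_5(42) = v_5(num) − v_5(den) = 0; compare against these criteria.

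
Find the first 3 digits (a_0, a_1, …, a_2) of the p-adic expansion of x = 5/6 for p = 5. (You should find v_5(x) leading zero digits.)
(a_0, …, a_2) = (0, 1, 4)

v_5(5/6) = 1, so a_0 = ... = a_0 = 0. Factor out: x = 5^1 · u with u = 1/6 a unit in ℤ_5. Expand u iteratively via a_{v+i} = u_i mod 5, u_{i+1} = (u_i − a_{v+i})/5:
  u_0 = 1/6;  a_1 = 1;  u_1 = (u_0 − 1)/5 = -1/6
  u_1 = -1/6;  a_2 = 4;  u_2 = (u_1 − 4)/5 = -5/6
Digits: (0, 1, 4).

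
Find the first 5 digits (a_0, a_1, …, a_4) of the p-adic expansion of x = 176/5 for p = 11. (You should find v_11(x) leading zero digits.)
(a_0, …, a_4) = (0, 1, 9, 8, 8)

v_11(176/5) = 1, so a_0 = ... = a_0 = 0. Factor out: x = 11^1 · u with u = 16/5 a unit in ℤ_11. Expand u iteratively via a_{v+i} = u_i mod 11, u_{i+1} = (u_i − a_{v+i})/11:
  u_0 = 16/5;  a_1 = 1;  u_1 = (u_0 − 1)/11 = 1/5
  u_1 = 1/5;  a_2 = 9;  u_2 = (u_1 − 9)/11 = -4/5
  u_2 = -4/5;  a_3 = 8;  u_3 = (u_2 − 8)/11 = -4/5
  u_3 = -4/5;  a_4 = 8;  u_4 = (u_3 − 8)/11 = -4/5
Digits: (0, 1, 9, 8, 8).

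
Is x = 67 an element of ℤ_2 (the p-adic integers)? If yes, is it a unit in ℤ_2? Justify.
x ∈ ℤ_2^× (unit); v_2(x) = 0

ℤ_2 = {x ∈ ℚ_2 : v_2(x) ≥ 0} and ℤ_2^× = {x ∈ ℤ_2 : v_2(x) = 0}. Here v_2(67) = v_2(num) − v_2(den) = 0; compare against these criteria.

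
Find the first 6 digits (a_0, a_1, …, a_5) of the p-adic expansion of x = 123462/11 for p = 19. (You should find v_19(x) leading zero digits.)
(a_0, …, a_5) = (0, 0, 0, 12, 15, 13)

v_19(123462/11) = 3, so a_0 = ... = a_2 = 0. Factor out: x = 19^3 · u with u = 18/11 a unit in ℤ_19. Expand u iteratively via a_{v+i} = u_i mod 19, u_{i+1} = (u_i − a_{v+i})/19:
  u_0 = 18/11;  a_3 = 12;  u_1 = (u_0 − 12)/19 = -6/11
  u_1 = -6/11;  a_4 = 15;  u_2 = (u_1 − 15)/19 = -9/11
  u_2 = -9/11;  a_5 = 13;  u_3 = (u_2 − 13)/19 = -8/11
Digits: (0, 0, 0, 12, 15, 13).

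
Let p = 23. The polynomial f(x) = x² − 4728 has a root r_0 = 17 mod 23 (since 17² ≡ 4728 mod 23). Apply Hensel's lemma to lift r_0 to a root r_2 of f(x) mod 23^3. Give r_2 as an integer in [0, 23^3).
r_2 = 1190 (mod 12167)

Hensel's recurrence: r_{i+1} = r_i − f(r_i)·(f′(r_i))^{-1} mod 23^{i+2}, with f′(x) = 2x. Iterate:
  r_0 = 17 (mod 23)
  r_1 = 132 (mod 529)
  r_2 = 1190 (mod 12167)
Final: r_2 = 1190, and one checks f(r_2) ≡ 0 mod 23^3.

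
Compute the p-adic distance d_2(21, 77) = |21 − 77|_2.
d_2(21, 77) = 1/8

Step 1 — x − y = 21 − 77 = -56. Step 2 — v_2(-56) = 3 (factor: -56 = −(2^3 · 7); the sign does not affect v_p). Step 3 — |x − y|_2 = 2^{-3} = 1/8.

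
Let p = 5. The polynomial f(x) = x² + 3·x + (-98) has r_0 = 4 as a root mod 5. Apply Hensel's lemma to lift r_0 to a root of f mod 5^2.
r_1 = 24 (mod 25)

Hensel: r_{i+1} = r_i − f(r_i)·(f′(r_i))^{-1} mod 5^{i+2}, f′(x) = 2x + 3. Iterate:
  r_0 = 4 (mod 5)
  r_1 = 24 (mod 25)
Final: r = 24 satisfies f(r) ≡ 0 mod 5^2.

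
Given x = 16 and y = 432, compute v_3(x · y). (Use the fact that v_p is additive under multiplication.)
v_3(6912) = 3

v_p(x) = 0 (factor: 16 = 3^0 · 16); v_p(y) = 3 (factor: 432 = 3^3 · 16). Additivity: v_p(xy) = v_p(x) + v_p(y) = 0 + 3 = 3. (Direct check: xy = 6912 = 3^3 · (256).)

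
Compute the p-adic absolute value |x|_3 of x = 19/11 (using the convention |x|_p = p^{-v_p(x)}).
|19/11|_3 = 1

Step 1 — compute v_3(x) by factoring powers of 3 out of the numerator and denominator: v_3(19/11) = 0. Step 2 — apply |x|_p = p^{-v_p(x)} = 3^{0} = 1.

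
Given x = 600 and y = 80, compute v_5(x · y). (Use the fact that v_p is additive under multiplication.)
v_5(48000) = 3

v_p(x) = 2 (factor: 600 = 5^2 · 24); v_p(y) = 1 (factor: 80 = 5^1 · 16). Additivity: v_p(xy) = v_p(x) + v_p(y) = 2 + 1 = 3. (Direct check: xy = 48000 = 5^3 · (384).)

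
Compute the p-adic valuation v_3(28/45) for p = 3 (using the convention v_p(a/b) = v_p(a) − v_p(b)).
v_3(28/45) = -2

Factor powers of 3 from the numerator and denominator of the reduced fraction: 28 = 3^0 · 28 and 45 = 3^2 · 5. Apply v_p(a/b) = v_p(a) − v_p(b): v_3(28/45) = 0 − 2 = -2.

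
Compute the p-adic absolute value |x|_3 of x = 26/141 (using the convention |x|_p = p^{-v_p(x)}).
|26/141|_3 = 3

Step 1 — compute v_3(x) by factoring powers of 3 out of the numerator and denominator: v_3(26/141) = -1. Step 2 — apply |x|_p = p^{-v_p(x)} = 3^{1} = 3.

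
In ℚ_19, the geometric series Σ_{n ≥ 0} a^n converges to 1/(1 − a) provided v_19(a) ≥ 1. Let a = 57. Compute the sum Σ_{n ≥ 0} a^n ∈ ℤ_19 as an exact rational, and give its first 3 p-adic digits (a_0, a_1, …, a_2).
Σ a^n = 1/(1 − a) = -1/56;  first 3 digits = (1, 3, 9)

v_19(a) = 1 ≥ 1, so the series converges in ℤ_19 to 1/(1 − a) = 1/(1 − 57) = -1/56. Expand this rational in ℤ_19: compute digits iteratively via d_i = x_i mod 19, x_{i+1} = (x_i − d_i)/19. The first 3 digits are (1, 3, 9).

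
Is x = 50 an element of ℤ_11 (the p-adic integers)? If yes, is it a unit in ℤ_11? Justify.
x ∈ ℤ_11^× (unit); v_11(x) = 0

ℤ_11 = {x ∈ ℚ_11 : v_11(x) ≥ 0} and ℤ_11^× = {x ∈ ℤ_11 : v_11(x) = 0}. Here v_11(50) = v_11(num) − v_11(den) = 0; compare against these criteria.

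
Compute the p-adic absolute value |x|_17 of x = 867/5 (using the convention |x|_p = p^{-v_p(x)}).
|867/5|_17 = 1/289

Step 1 — compute v_17(x) by factoring powers of 17 out of the numerator and denominator: v_17(867/5) = 2. Step 2 — apply |x|_p = p^{-v_p(x)} = 17^{-2} = 1/289.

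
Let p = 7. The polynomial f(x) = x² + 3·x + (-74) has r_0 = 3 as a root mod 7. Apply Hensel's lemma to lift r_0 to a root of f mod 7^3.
r_2 = 227 (mod 343)

Hensel: r_{i+1} = r_i − f(r_i)·(f′(r_i))^{-1} mod 7^{i+2}, f′(x) = 2x + 3. Iterate:
  r_0 = 3 (mod 7)
  r_1 = 31 (mod 49)
  r_2 = 227 (mod 343)
Final: r = 227 satisfies f(r) ≡ 0 mod 7^3.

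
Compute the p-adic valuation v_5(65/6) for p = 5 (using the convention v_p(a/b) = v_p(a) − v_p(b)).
v_5(65/6) = 1

Factor powers of 5 from the numerator and denominator of the reduced fraction: 65 = 5^1 · 13 and 6 = 5^0 · 6. Apply v_p(a/b) = v_p(a) − v_p(b): v_5(65/6) = 1 − 0 = 1.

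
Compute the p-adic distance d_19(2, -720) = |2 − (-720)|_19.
d_19(2, -720) = 1/361

Step 1 — x − y = 2 − (-720) = 722. Step 2 — v_19(722) = 2 (factor: 722 = (19^2 · 2); the sign does not affect v_p). Step 3 — |x − y|_19 = 19^{-2} = 1/361.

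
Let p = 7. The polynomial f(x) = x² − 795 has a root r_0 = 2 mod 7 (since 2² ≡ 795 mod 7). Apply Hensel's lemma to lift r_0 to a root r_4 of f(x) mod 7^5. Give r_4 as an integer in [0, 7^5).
r_4 = 5210 (mod 16807)

Hensel's recurrence: r_{i+1} = r_i − f(r_i)·(f′(r_i))^{-1} mod 7^{i+2}, with f′(x) = 2x. Iterate:
  r_0 = 2 (mod 7)
  r_1 = 16 (mod 49)
  r_2 = 65 (mod 343)
  r_3 = 408 (mod 2401)
  r_4 = 5210 (mod 16807)
Final: r_4 = 5210, and one checks f(r_4) ≡ 0 mod 7^5.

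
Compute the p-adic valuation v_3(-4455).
v_3(-4455) = 4

v_3(n) is the largest exponent k such that 3^k divides n. Factor out: -4455 = -3^4 · 55. (Sign doesn't affect v_p.) So v_3(-4455) = 4.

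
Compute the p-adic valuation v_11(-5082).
v_11(-5082) = 2

v_11(n) is the largest exponent k such that 11^k divides n. Factor out: -5082 = -11^2 · 42. (Sign doesn't affect v_p.) So v_11(-5082) = 2.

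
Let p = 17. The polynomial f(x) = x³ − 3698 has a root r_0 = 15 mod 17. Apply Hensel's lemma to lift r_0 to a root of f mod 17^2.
r_1 = 66 (mod 289)

Hensel: r_{i+1} = r_i − f(r_i)/f′(r_i) mod 17^{i+2}, where f′(x) = 3x². Iterate:
  r_0 = 15 (mod 17)
  r_1 = 66 (mod 289)
Final: r = 66 with f(r) ≡ 0 mod 17^2.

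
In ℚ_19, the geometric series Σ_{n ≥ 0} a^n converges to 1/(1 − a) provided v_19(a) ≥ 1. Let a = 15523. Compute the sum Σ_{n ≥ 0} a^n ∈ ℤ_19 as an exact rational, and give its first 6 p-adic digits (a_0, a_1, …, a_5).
Σ a^n = 1/(1 − a) = -1/15522;  first 6 digits = (1, 0, 5, 2, 6, 2)

v_19(a) = 2 ≥ 1, so the series converges in ℤ_19 to 1/(1 − a) = 1/(1 − 15523) = -1/15522. Expand this rational in ℤ_19: compute digits iteratively via d_i = x_i mod 19, x_{i+1} = (x_i − d_i)/19. The first 6 digits are (1, 0, 5, 2, 6, 2).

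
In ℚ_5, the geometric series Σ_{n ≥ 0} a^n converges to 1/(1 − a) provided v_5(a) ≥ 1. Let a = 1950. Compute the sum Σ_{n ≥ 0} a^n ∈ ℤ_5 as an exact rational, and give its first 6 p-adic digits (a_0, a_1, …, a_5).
Σ a^n = 1/(1 − a) = -1/1949;  first 6 digits = (1, 0, 3, 0, 2, 2)

v_5(a) = 2 ≥ 1, so the series converges in ℤ_5 to 1/(1 − a) = 1/(1 − 1950) = -1/1949. Expand this rational in ℤ_5: compute digits iteratively via d_i = x_i mod 5, x_{i+1} = (x_i − d_i)/5. The first 6 digits are (1, 0, 3, 0, 2, 2).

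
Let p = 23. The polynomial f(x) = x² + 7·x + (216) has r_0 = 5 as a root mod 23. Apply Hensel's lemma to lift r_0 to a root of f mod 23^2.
r_1 = 51 (mod 529)

Hensel: r_{i+1} = r_i − f(r_i)·(f′(r_i))^{-1} mod 23^{i+2}, f′(x) = 2x + 7. Iterate:
  r_0 = 5 (mod 23)
  r_1 = 51 (mod 529)
Final: r = 51 satisfies f(r) ≡ 0 mod 23^2.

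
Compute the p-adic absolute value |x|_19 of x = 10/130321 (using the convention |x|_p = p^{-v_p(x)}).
|10/130321|_19 = 130321

Step 1 — compute v_19(x) by factoring powers of 19 out of the numerator and denominator: v_19(10/130321) = -4. Step 2 — apply |x|_p = p^{-v_p(x)} = 19^{4} = 130321.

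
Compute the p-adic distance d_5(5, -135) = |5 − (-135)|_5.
d_5(5, -135) = 1/5

Step 1 — x − y = 5 − (-135) = 140. Step 2 — v_5(140) = 1 (factor: 140 = (5^1 · 28); the sign does not affect v_p). Step 3 — |x − y|_5 = 5^{-1} = 1/5.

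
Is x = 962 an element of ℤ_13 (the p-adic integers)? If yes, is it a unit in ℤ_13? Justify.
x ∈ ℤ_13 but not a unit; v_13(x) = 1 > 0

ℤ_13 = {x ∈ ℚ_13 : v_13(x) ≥ 0} and ℤ_13^× = {x ∈ ℤ_13 : v_13(x) = 0}. Here v_13(962) = v_13(num) − v_13(den) = 1; compare against these criteria.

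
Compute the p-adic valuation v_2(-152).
v_2(-152) = 3

v_2(n) is the largest exponent k such that 2^k divides n. Factor out: -152 = -2^3 · 19. (Sign doesn't affect v_p.) So v_2(-152) = 3.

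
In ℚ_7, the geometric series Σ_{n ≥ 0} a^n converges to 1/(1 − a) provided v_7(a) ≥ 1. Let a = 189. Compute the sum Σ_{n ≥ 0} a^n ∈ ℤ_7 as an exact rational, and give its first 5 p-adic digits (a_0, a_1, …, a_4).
Σ a^n = 1/(1 − a) = -1/188;  first 5 digits = (1, 6, 4, 5, 6)

v_7(a) = 1 ≥ 1, so the series converges in ℤ_7 to 1/(1 − a) = 1/(1 − 189) = -1/188. Expand this rational in ℤ_7: compute digits iteratively via d_i = x_i mod 7, x_{i+1} = (x_i − d_i)/7. The first 5 digits are (1, 6, 4, 5, 6).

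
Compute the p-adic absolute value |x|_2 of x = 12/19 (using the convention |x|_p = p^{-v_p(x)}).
|12/19|_2 = 1/4

Step 1 — compute v_2(x) by factoring powers of 2 out of the numerator and denominator: v_2(12/19) = 2. Step 2 — apply |x|_p = p^{-v_p(x)} = 2^{-2} = 1/4.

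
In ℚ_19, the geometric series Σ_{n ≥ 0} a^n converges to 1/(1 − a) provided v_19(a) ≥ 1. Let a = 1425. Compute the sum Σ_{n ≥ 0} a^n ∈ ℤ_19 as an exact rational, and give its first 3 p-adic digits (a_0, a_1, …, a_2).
Σ a^n = 1/(1 − a) = -1/1424;  first 3 digits = (1, 18, 4)

v_19(a) = 1 ≥ 1, so the series converges in ℤ_19 to 1/(1 − a) = 1/(1 − 1425) = -1/1424. Expand this rational in ℤ_19: compute digits iteratively via d_i = x_i mod 19, x_{i+1} = (x_i − d_i)/19. The first 3 digits are (1, 18, 4).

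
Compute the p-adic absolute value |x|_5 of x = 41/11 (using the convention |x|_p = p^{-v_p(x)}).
|41/11|_5 = 1

Step 1 — compute v_5(x) by factoring powers of 5 out of the numerator and denominator: v_5(41/11) = 0. Step 2 — apply |x|_p = p^{-v_p(x)} = 5^{0} = 1.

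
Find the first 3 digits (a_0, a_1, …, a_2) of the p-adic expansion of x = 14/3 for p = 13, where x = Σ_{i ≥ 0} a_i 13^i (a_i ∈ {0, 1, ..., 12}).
(a_0, …, a_2) = (9, 4, 4)

v_13(14/3) = 0 (numerator and denominator both coprime to 13), so x ∈ ℤ_13^×. Compute digits iteratively via a_i = x_i mod 13, x_{i+1} = (x_i − a_i)/13, with x_0 = x:
  x_0 = 14/3;  a_0 = 9;  x_1 = (x_0 − 9)/13 = -1/3
  x_1 = -1/3;  a_1 = 4;  x_2 = (x_1 − 4)/13 = -1/3
  x_2 = -1/3;  a_2 = 4;  x_3 = (x_2 − 4)/13 = -1/3
Digits: (9, 4, 4).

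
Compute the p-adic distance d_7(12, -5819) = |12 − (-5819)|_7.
d_7(12, -5819) = 1/343

Step 1 — x − y = 12 − (-5819) = 5831. Step 2 — v_7(5831) = 3 (factor: 5831 = (7^3 · 17); the sign does not affect v_p). Step 3 — |x − y|_7 = 7^{-3} = 1/343.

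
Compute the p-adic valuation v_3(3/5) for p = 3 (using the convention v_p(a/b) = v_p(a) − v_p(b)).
v_3(3/5) = 1

Factor powers of 3 from the numerator and denominator of the reduced fraction: 3 = 3^1 · 1 and 5 = 3^0 · 5. Apply v_p(a/b) = v_p(a) − v_p(b): v_3(3/5) = 1 − 0 = 1.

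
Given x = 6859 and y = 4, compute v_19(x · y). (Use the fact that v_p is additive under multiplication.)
v_19(27436) = 3

v_p(x) = 3 (factor: 6859 = 19^3 · 1); v_p(y) = 0 (factor: 4 = 19^0 · 4). Additivity: v_p(xy) = v_p(x) + v_p(y) = 3 + 0 = 3. (Direct check: xy = 27436 = 19^3 · (4).)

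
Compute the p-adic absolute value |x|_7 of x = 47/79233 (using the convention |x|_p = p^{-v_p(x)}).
|47/79233|_7 = 2401

Step 1 — compute v_7(x) by factoring powers of 7 out of the numerator and denominator: v_7(47/79233) = -4. Step 2 — apply |x|_p = p^{-v_p(x)} = 7^{4} = 2401.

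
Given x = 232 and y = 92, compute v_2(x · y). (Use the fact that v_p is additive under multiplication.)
v_2(21344) = 5

v_p(x) = 3 (factor: 232 = 2^3 · 29); v_p(y) = 2 (factor: 92 = 2^2 · 23). Additivity: v_p(xy) = v_p(x) + v_p(y) = 3 + 2 = 5. (Direct check: xy = 21344 = 2^5 · (667).)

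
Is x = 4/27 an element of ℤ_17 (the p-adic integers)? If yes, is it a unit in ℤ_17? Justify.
x ∈ ℤ_17^× (unit); v_17(x) = 0

ℤ_17 = {x ∈ ℚ_17 : v_17(x) ≥ 0} and ℤ_17^× = {x ∈ ℤ_17 : v_17(x) = 0}. Here v_17(4/27) = v_17(num) − v_17(den) = 0; compare against these criteria.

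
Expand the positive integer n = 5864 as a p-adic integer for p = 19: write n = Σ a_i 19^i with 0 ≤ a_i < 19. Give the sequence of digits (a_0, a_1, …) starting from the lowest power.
(a_0, a_1, …) = (12, 4, 16)

Repeated division by 19 gives the digits low-to-high: 5864 = 12 + 4·19^1 + 16·19^2. Digit sequence: (12, 4, 16).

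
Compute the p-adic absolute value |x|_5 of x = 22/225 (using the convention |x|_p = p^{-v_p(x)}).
|22/225|_5 = 25

Step 1 — compute v_5(x) by factoring powers of 5 out of the numerator and denominator: v_5(22/225) = -2. Step 2 — apply |x|_p = p^{-v_p(x)} = 5^{2} = 25.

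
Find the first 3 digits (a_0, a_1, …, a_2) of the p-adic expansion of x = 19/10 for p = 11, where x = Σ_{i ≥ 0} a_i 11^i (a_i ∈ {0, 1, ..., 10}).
(a_0, …, a_2) = (3, 1, 1)

v_11(19/10) = 0 (numerator and denominator both coprime to 11), so x ∈ ℤ_11^×. Compute digits iteratively via a_i = x_i mod 11, x_{i+1} = (x_i − a_i)/11, with x_0 = x:
  x_0 = 19/10;  a_0 = 3;  x_1 = (x_0 − 3)/11 = -1/10
  x_1 = -1/10;  a_1 = 1;  x_2 = (x_1 − 1)/11 = -1/10
  x_2 = -1/10;  a_2 = 1;  x_3 = (x_2 − 1)/11 = -1/10
Digits: (3, 1, 1).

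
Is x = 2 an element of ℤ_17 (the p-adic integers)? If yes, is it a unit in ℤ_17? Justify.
x ∈ ℤ_17^× (unit); v_17(x) = 0

ℤ_17 = {x ∈ ℚ_17 : v_17(x) ≥ 0} and ℤ_17^× = {x ∈ ℤ_17 : v_17(x) = 0}. Here v_17(2) = v_17(num) − v_17(den) = 0; compare against these criteria.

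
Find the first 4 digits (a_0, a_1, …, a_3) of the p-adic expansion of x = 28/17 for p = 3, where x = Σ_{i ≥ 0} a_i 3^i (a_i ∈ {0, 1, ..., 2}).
(a_0, …, a_3) = (2, 2, 0, 1)

v_3(28/17) = 0 (numerator and denominator both coprime to 3), so x ∈ ℤ_3^×. Compute digits iteratively via a_i = x_i mod 3, x_{i+1} = (x_i − a_i)/3, with x_0 = x:
  x_0 = 28/17;  a_0 = 2;  x_1 = (x_0 − 2)/3 = -2/17
  x_1 = -2/17;  a_1 = 2;  x_2 = (x_1 − 2)/3 = -12/17
  x_2 = -12/17;  a_2 = 0;  x_3 = (x_2 − 0)/3 = -4/17
  x_3 = -4/17;  a_3 = 1;  x_4 = (x_3 − 1)/3 = -7/17
Digits: (2, 2, 0, 1).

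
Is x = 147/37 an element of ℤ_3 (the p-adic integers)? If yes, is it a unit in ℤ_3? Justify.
x ∈ ℤ_3 but not a unit; v_3(x) = 1 > 0

ℤ_3 = {x ∈ ℚ_3 : v_3(x) ≥ 0} and ℤ_3^× = {x ∈ ℤ_3 : v_3(x) = 0}. Here v_3(147/37) = v_3(num) − v_3(den) = 1; compare against these criteria.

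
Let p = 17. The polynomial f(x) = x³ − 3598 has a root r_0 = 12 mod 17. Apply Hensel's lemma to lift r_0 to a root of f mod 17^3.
r_2 = 4449 (mod 4913)

Hensel: r_{i+1} = r_i − f(r_i)/f′(r_i) mod 17^{i+2}, where f′(x) = 3x². Iterate:
  r_0 = 12 (mod 17)
  r_1 = 114 (mod 289)
  r_2 = 4449 (mod 4913)
Final: r = 4449 with f(r) ≡ 0 mod 17^3.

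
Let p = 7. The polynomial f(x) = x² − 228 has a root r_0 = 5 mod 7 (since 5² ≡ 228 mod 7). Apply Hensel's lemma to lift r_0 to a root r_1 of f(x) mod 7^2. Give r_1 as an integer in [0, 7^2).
r_1 = 40 (mod 49)

Hensel's recurrence: r_{i+1} = r_i − f(r_i)·(f′(r_i))^{-1} mod 7^{i+2}, with f′(x) = 2x. Iterate:
  r_0 = 5 (mod 7)
  r_1 = 40 (mod 49)
Final: r_1 = 40, and one checks f(r_1) ≡ 0 mod 7^2.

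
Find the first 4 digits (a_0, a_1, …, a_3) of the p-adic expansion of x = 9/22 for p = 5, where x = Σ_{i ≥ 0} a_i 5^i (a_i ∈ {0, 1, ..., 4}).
(a_0, …, a_3) = (2, 4, 3, 4)

v_5(9/22) = 0 (numerator and denominator both coprime to 5), so x ∈ ℤ_5^×. Compute digits iteratively via a_i = x_i mod 5, x_{i+1} = (x_i − a_i)/5, with x_0 = x:
  x_0 = 9/22;  a_0 = 2;  x_1 = (x_0 − 2)/5 = -7/22
  x_1 = -7/22;  a_1 = 4;  x_2 = (x_1 − 4)/5 = -19/22
  x_2 = -19/22;  a_2 = 3;  x_3 = (x_2 − 3)/5 = -17/22
  x_3 = -17/22;  a_3 = 4;  x_4 = (x_3 − 4)/5 = -21/22
Digits: (2, 4, 3, 4).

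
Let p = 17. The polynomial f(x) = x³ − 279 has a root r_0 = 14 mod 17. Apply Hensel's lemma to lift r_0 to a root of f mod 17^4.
r_3 = 779 (mod 83521)

Hensel: r_{i+1} = r_i − f(r_i)/f′(r_i) mod 17^{i+2}, where f′(x) = 3x². Iterate:
  r_0 = 14 (mod 17)
  r_1 = 201 (mod 289)
  r_2 = 779 (mod 4913)
  r_3 = 779 (mod 83521)
Final: r = 779 with f(r) ≡ 0 mod 17^4.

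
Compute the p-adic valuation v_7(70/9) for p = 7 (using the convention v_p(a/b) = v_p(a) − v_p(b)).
v_7(70/9) = 1

Factor powers of 7 from the numerator and denominator of the reduced fraction: 70 = 7^1 · 10 and 9 = 7^0 · 9. Apply v_p(a/b) = v_p(a) − v_p(b): v_7(70/9) = 1 − 0 = 1.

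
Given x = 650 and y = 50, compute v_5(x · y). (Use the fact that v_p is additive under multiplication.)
v_5(32500) = 4

v_p(x) = 2 (factor: 650 = 5^2 · 26); v_p(y) = 2 (factor: 50 = 5^2 · 2). Additivity: v_p(xy) = v_p(x) + v_p(y) = 2 + 2 = 4. (Direct check: xy = 32500 = 5^4 · (52).)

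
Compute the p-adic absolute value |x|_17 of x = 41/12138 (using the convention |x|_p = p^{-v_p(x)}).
|41/12138|_17 = 289

Step 1 — compute v_17(x) by factoring powers of 17 out of the numerator and denominator: v_17(41/12138) = -2. Step 2 — apply |x|_p = p^{-v_p(x)} = 17^{2} = 289.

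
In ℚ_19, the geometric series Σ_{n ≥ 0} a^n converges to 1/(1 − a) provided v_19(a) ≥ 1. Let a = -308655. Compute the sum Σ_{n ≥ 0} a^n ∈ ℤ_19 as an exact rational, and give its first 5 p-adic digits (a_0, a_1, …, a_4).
Σ a^n = 1/(1 − a) = 1/308656;  first 5 digits = (1, 0, 0, 12, 16)

v_19(a) = 3 ≥ 1, so the series converges in ℤ_19 to 1/(1 − a) = 1/(1 − (-308655)) = 1/308656. Expand this rational in ℤ_19: compute digits iteratively via d_i = x_i mod 19, x_{i+1} = (x_i − d_i)/19. The first 5 digits are (1, 0, 0, 12, 16).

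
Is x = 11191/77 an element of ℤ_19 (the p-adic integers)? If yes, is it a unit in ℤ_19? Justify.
x ∈ ℤ_19 but not a unit; v_19(x) = 2 > 0

ℤ_19 = {x ∈ ℚ_19 : v_19(x) ≥ 0} and ℤ_19^× = {x ∈ ℤ_19 : v_19(x) = 0}. Here v_19(11191/77) = v_19(num) − v_19(den) = 2; compare against these criteria.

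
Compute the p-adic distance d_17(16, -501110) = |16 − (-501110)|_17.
d_17(16, -501110) = 1/83521

Step 1 — x − y = 16 − (-501110) = 501126. Step 2 — v_17(501126) = 4 (factor: 501126 = (17^4 · 6); the sign does not affect v_p). Step 3 — |x − y|_17 = 17^{-4} = 1/83521.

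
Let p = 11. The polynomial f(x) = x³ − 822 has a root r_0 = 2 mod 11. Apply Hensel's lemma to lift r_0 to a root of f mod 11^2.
r_1 = 90 (mod 121)

Hensel: r_{i+1} = r_i − f(r_i)/f′(r_i) mod 11^{i+2}, where f′(x) = 3x². Iterate:
  r_0 = 2 (mod 11)
  r_1 = 90 (mod 121)
Final: r = 90 with f(r) ≡ 0 mod 11^2.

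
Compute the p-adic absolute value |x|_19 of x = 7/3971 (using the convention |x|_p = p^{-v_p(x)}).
|7/3971|_19 = 361

Step 1 — compute v_19(x) by factoring powers of 19 out of the numerator and denominator: v_19(7/3971) = -2. Step 2 — apply |x|_p = p^{-v_p(x)} = 19^{2} = 361.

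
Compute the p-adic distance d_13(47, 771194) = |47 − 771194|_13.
d_13(47, 771194) = 1/28561

Step 1 — x − y = 47 − 771194 = -771147. Step 2 — v_13(-771147) = 4 (factor: -771147 = −(13^4 · 27); the sign does not affect v_p). Step 3 — |x − y|_13 = 13^{-4} = 1/28561.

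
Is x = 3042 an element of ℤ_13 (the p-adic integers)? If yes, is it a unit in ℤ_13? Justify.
x ∈ ℤ_13 but not a unit; v_13(x) = 2 > 0

ℤ_13 = {x ∈ ℚ_13 : v_13(x) ≥ 0} and ℤ_13^× = {x ∈ ℤ_13 : v_13(x) = 0}. Here v_13(3042) = v_13(num) − v_13(den) = 2; compare against these criteria.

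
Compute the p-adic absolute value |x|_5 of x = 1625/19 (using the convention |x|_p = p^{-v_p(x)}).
|1625/19|_5 = 1/125

Step 1 — compute v_5(x) by factoring powers of 5 out of the numerator and denominator: v_5(1625/19) = 3. Step 2 — apply |x|_p = p^{-v_p(x)} = 5^{-3} = 1/125.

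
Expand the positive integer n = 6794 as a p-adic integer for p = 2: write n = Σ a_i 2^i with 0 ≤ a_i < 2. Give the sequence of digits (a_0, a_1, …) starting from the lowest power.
(a_0, a_1, …) = (0, 1, 0, 1, 0, 0, 0, 1, 0, 1, 0, 1, 1)

Repeated division by 2 gives the digits low-to-high: 6794 = 1·2^1 + 1·2^3 + 1·2^7 + 1·2^9 + 1·2^11 + 1·2^12. Digit sequence: (0, 1, 0, 1, 0, 0, 0, 1, 0, 1, 0, 1, 1).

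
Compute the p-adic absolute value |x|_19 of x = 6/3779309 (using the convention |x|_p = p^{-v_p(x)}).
|6/3779309|_19 = 130321

Step 1 — compute v_19(x) by factoring powers of 19 out of the numerator and denominator: v_19(6/3779309) = -4. Step 2 — apply |x|_p = p^{-v_p(x)} = 19^{4} = 130321.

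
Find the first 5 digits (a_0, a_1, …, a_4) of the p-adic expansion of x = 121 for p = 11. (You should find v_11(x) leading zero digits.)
(a_0, …, a_4) = (0, 0, 1, 0, 0)

v_11(121) = 2, so a_0 = ... = a_1 = 0. Factor out: x = 11^2 · u with u = 1 a unit in ℤ_11. Expand u iteratively via a_{v+i} = u_i mod 11, u_{i+1} = (u_i − a_{v+i})/11:
  u_0 = 1;  a_2 = 1;  u_1 = (u_0 − 1)/11 = 0
  u_1 = 0;  a_3 = 0;  u_2 = (u_1 − 0)/11 = 0
  u_2 = 0;  a_4 = 0;  u_3 = (u_2 − 0)/11 = 0
Digits: (0, 0, 1, 0, 0).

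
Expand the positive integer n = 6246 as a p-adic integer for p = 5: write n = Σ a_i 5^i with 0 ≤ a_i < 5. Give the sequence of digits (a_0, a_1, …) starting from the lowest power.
(a_0, a_1, …) = (1, 4, 4, 4, 4, 1)

Repeated division by 5 gives the digits low-to-high: 6246 = 1 + 4·5^1 + 4·5^2 + 4·5^3 + 4·5^4 + 1·5^5. Digit sequence: (1, 4, 4, 4, 4, 1).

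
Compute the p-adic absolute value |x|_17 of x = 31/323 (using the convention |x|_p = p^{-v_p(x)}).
|31/323|_17 = 17

Step 1 — compute v_17(x) by factoring powers of 17 out of the numerator and denominator: v_17(31/323) = -1. Step 2 — apply |x|_p = p^{-v_p(x)} = 17^{1} = 17.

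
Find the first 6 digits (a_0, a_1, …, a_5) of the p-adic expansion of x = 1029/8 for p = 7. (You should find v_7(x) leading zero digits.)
(a_0, …, a_5) = (0, 0, 0, 3, 4, 2)

v_7(1029/8) = 3, so a_0 = ... = a_2 = 0. Factor out: x = 7^3 · u with u = 3/8 a unit in ℤ_7. Expand u iteratively via a_{v+i} = u_i mod 7, u_{i+1} = (u_i − a_{v+i})/7:
  u_0 = 3/8;  a_3 = 3;  u_1 = (u_0 − 3)/7 = -3/8
  u_1 = -3/8;  a_4 = 4;  u_2 = (u_1 − 4)/7 = -5/8
  u_2 = -5/8;  a_5 = 2;  u_3 = (u_2 − 2)/7 = -3/8
Digits: (0, 0, 0, 3, 4, 2).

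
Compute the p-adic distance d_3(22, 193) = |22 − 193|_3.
d_3(22, 193) = 1/9

Step 1 — x − y = 22 − 193 = -171. Step 2 — v_3(-171) = 2 (factor: -171 = −(3^2 · 19); the sign does not affect v_p). Step 3 — |x − y|_3 = 3^{-2} = 1/9.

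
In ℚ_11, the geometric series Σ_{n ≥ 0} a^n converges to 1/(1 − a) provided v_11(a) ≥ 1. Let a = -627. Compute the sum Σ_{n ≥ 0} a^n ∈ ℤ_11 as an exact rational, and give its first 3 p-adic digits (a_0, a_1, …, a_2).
Σ a^n = 1/(1 − a) = 1/628;  first 3 digits = (1, 9, 9)

v_11(a) = 1 ≥ 1, so the series converges in ℤ_11 to 1/(1 − a) = 1/(1 − (-627)) = 1/628. Expand this rational in ℤ_11: compute digits iteratively via d_i = x_i mod 11, x_{i+1} = (x_i − d_i)/11. The first 3 digits are (1, 9, 9).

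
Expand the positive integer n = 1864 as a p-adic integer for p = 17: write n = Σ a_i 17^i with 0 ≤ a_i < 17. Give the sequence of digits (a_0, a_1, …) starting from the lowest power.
(a_0, a_1, …) = (11, 7, 6)

Repeated division by 17 gives the digits low-to-high: 1864 = 11 + 7·17^1 + 6·17^2. Digit sequence: (11, 7, 6).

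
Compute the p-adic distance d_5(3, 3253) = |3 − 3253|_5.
d_5(3, 3253) = 1/125

Step 1 — x − y = 3 − 3253 = -3250. Step 2 — v_5(-3250) = 3 (factor: -3250 = −(5^3 · 26); the sign does not affect v_p). Step 3 — |x − y|_5 = 5^{-3} = 1/125.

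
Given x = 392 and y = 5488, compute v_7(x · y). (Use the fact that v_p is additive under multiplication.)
v_7(2151296) = 5

v_p(x) = 2 (factor: 392 = 7^2 · 8); v_p(y) = 3 (factor: 5488 = 7^3 · 16). Additivity: v_p(xy) = v_p(x) + v_p(y) = 2 + 3 = 5. (Direct check: xy = 2151296 = 7^5 · (128).)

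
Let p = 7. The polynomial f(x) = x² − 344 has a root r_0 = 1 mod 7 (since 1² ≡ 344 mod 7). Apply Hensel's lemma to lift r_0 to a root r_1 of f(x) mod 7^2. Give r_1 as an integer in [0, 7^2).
r_1 = 1 (mod 49)

Hensel's recurrence: r_{i+1} = r_i − f(r_i)·(f′(r_i))^{-1} mod 7^{i+2}, with f′(x) = 2x. Iterate:
  r_0 = 1 (mod 7)
  r_1 = 1 (mod 49)
Final: r_1 = 1, and one checks f(r_1) ≡ 0 mod 7^2.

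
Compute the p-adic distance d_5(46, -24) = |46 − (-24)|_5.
d_5(46, -24) = 1/5

Step 1 — x − y = 46 − (-24) = 70. Step 2 — v_5(70) = 1 (factor: 70 = (5^1 · 14); the sign does not affect v_p). Step 3 — |x − y|_5 = 5^{-1} = 1/5.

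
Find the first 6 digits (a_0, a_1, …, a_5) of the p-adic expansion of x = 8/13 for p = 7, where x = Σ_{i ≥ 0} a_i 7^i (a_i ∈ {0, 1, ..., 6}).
(a_0, …, a_5) = (6, 3, 0, 1, 2, 4)

v_7(8/13) = 0 (numerator and denominator both coprime to 7), so x ∈ ℤ_7^×. Compute digits iteratively via a_i = x_i mod 7, x_{i+1} = (x_i − a_i)/7, with x_0 = x:
  x_0 = 8/13;  a_0 = 6;  x_1 = (x_0 − 6)/7 = -10/13
  x_1 = -10/13;  a_1 = 3;  x_2 = (x_1 − 3)/7 = -7/13
  x_2 = -7/13;  a_2 = 0;  x_3 = (x_2 − 0)/7 = -1/13
  x_3 = -1/13;  a_3 = 1;  x_4 = (x_3 − 1)/7 = -2/13
  x_4 = -2/13;  a_4 = 2;  x_5 = (x_4 − 2)/7 = -4/13
  x_5 = -4/13;  a_5 = 4;  x_6 = (x_5 − 4)/7 = -8/13
Digits: (6, 3, 0, 1, 2, 4).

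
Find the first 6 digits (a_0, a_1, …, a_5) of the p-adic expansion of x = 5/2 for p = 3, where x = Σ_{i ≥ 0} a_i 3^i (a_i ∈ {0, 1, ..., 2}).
(a_0, …, a_5) = (1, 2, 1, 1, 1, 1)

v_3(5/2) = 0 (numerator and denominator both coprime to 3), so x ∈ ℤ_3^×. Compute digits iteratively via a_i = x_i mod 3, x_{i+1} = (x_i − a_i)/3, with x_0 = x:
  x_0 = 5/2;  a_0 = 1;  x_1 = (x_0 − 1)/3 = 1/2
  x_1 = 1/2;  a_1 = 2;  x_2 = (x_1 − 2)/3 = -1/2
  x_2 = -1/2;  a_2 = 1;  x_3 = (x_2 − 1)/3 = -1/2
  x_3 = -1/2;  a_3 = 1;  x_4 = (x_3 − 1)/3 = -1/2
  x_4 = -1/2;  a_4 = 1;  x_5 = (x_4 − 1)/3 = -1/2
  x_5 = -1/2;  a_5 = 1;  x_6 = (x_5 − 1)/3 = -1/2
Digits: (1, 2, 1, 1, 1, 1).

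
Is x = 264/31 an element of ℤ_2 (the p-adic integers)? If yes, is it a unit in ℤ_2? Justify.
x ∈ ℤ_2 but not a unit; v_2(x) = 3 > 0

ℤ_2 = {x ∈ ℚ_2 : v_2(x) ≥ 0} and ℤ_2^× = {x ∈ ℤ_2 : v_2(x) = 0}. Here v_2(264/31) = v_2(num) − v_2(den) = 3; compare against these criteria.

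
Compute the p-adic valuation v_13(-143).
v_13(-143) = 1

v_13(n) is the largest exponent k such that 13^k divides n. Factor out: -143 = -13^1 · 11. (Sign doesn't affect v_p.) So v_13(-143) = 1.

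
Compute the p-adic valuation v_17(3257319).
v_17(3257319) = 4

v_17(n) is the largest exponent k such that 17^k divides n. Factor out: 3257319 = 17^4 · 39. (Sign doesn't affect v_p.) So v_17(3257319) = 4.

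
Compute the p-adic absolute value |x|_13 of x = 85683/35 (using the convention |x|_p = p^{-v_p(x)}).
|85683/35|_13 = 1/28561

Step 1 — compute v_13(x) by factoring powers of 13 out of the numerator and denominator: v_13(85683/35) = 4. Step 2 — apply |x|_p = p^{-v_p(x)} = 13^{-4} = 1/28561.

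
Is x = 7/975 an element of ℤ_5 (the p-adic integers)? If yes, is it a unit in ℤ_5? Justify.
x ∉ ℤ_5 (v_5(x) = -2 < 0)

ℤ_5 = {x ∈ ℚ_5 : v_5(x) ≥ 0} and ℤ_5^× = {x ∈ ℤ_5 : v_5(x) = 0}. Here v_5(7/975) = v_5(num) − v_5(den) = -2; compare against these criteria.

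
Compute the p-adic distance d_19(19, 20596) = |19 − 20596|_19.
d_19(19, 20596) = 1/6859

Step 1 — x − y = 19 − 20596 = -20577. Step 2 — v_19(-20577) = 3 (factor: -20577 = −(19^3 · 3); the sign does not affect v_p). Step 3 — |x − y|_19 = 19^{-3} = 1/6859.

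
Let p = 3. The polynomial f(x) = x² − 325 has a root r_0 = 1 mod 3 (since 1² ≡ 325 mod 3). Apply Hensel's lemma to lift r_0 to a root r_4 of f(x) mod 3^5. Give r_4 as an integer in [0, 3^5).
r_4 = 163 (mod 243)

Hensel's recurrence: r_{i+1} = r_i − f(r_i)·(f′(r_i))^{-1} mod 3^{i+2}, with f′(x) = 2x. Iterate:
  r_0 = 1 (mod 3)
  r_1 = 1 (mod 9)
  r_2 = 1 (mod 27)
  r_3 = 1 (mod 81)
  r_4 = 163 (mod 243)
Final: r_4 = 163, and one checks f(r_4) ≡ 0 mod 3^5.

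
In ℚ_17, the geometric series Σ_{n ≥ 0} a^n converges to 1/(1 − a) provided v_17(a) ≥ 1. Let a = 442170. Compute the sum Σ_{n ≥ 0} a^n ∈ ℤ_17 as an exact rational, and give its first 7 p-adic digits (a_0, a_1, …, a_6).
Σ a^n = 1/(1 − a) = -1/442169;  first 7 digits = (1, 0, 0, 5, 5, 0, 8)

v_17(a) = 3 ≥ 1, so the series converges in ℤ_17 to 1/(1 − a) = 1/(1 − 442170) = -1/442169. Expand this rational in ℤ_17: compute digits iteratively via d_i = x_i mod 17, x_{i+1} = (x_i − d_i)/17. The first 7 digits are (1, 0, 0, 5, 5, 0, 8).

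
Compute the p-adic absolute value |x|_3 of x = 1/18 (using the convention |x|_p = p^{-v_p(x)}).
|1/18|_3 = 9

Step 1 — compute v_3(x) by factoring powers of 3 out of the numerator and denominator: v_3(1/18) = -2. Step 2 — apply |x|_p = p^{-v_p(x)} = 3^{2} = 9.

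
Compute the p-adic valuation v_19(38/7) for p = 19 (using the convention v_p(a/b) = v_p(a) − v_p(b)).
v_19(38/7) = 1

Factor powers of 19 from the numerator and denominator of the reduced fraction: 38 = 19^1 · 2 and 7 = 19^0 · 7. Apply v_p(a/b) = v_p(a) − v_p(b): v_19(38/7) = 1 − 0 = 1.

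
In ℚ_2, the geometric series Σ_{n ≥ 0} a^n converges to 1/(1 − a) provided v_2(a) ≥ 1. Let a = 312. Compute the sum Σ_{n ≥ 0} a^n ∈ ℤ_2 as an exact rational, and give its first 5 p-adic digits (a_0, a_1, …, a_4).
Σ a^n = 1/(1 − a) = -1/311;  first 5 digits = (1, 0, 0, 1, 1)

v_2(a) = 3 ≥ 1, so the series converges in ℤ_2 to 1/(1 − a) = 1/(1 − 312) = -1/311. Expand this rational in ℤ_2: compute digits iteratively via d_i = x_i mod 2, x_{i+1} = (x_i − d_i)/2. The first 5 digits are (1, 0, 0, 1, 1).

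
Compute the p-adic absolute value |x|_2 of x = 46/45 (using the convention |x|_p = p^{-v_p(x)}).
|46/45|_2 = 1/2

Step 1 — compute v_2(x) by factoring powers of 2 out of the numerator and denominator: v_2(46/45) = 1. Step 2 — apply |x|_p = p^{-v_p(x)} = 2^{-1} = 1/2.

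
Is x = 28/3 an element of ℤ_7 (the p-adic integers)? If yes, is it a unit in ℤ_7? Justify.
x ∈ ℤ_7 but not a unit; v_7(x) = 1 > 0

ℤ_7 = {x ∈ ℚ_7 : v_7(x) ≥ 0} and ℤ_7^× = {x ∈ ℤ_7 : v_7(x) = 0}. Here v_7(28/3) = v_7(num) − v_7(den) = 1; compare against these criteria.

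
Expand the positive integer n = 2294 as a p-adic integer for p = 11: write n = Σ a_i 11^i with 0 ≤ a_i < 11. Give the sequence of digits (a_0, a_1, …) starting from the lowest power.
(a_0, a_1, …) = (6, 10, 7, 1)

Repeated division by 11 gives the digits low-to-high: 2294 = 6 + 10·11^1 + 7·11^2 + 1·11^3. Digit sequence: (6, 10, 7, 1).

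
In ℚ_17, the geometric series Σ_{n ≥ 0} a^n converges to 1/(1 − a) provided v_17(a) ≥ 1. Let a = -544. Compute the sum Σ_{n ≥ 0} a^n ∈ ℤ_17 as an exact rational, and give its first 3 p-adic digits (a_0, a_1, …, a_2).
Σ a^n = 1/(1 − a) = 1/545;  first 3 digits = (1, 2, 2)

v_17(a) = 1 ≥ 1, so the series converges in ℤ_17 to 1/(1 − a) = 1/(1 − (-544)) = 1/545. Expand this rational in ℤ_17: compute digits iteratively via d_i = x_i mod 17, x_{i+1} = (x_i − d_i)/17. The first 3 digits are (1, 2, 2).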